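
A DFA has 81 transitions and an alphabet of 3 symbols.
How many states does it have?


Each state has exactly one transition per symbol.
states = transitions / |alphabet| = 81 / 3 = 27

27


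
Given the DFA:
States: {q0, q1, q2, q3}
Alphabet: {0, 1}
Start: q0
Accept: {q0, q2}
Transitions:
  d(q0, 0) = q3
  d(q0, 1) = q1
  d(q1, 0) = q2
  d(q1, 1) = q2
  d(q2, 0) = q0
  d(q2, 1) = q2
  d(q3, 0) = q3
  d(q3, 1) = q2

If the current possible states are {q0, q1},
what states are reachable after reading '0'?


Apply transition on '0' from each current state:
  d(q0, 0) = q3
  d(q1, 0) = q2

{q2, q3}


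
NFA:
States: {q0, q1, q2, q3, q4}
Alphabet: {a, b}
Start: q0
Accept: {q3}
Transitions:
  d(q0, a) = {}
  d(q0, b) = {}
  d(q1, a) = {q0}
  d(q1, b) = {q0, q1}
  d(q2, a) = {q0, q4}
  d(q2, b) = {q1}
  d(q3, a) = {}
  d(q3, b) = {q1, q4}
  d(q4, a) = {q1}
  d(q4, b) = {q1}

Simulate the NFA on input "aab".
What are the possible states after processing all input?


Start: {q0}
  --a--> {}
  --a--> {}
  --b--> {}

{} (empty set, no valid transitions)


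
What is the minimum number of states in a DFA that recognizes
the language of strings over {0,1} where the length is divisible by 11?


States track (length) mod 11.
Need 11 states: one per remainder 0..10; accept = remainder 0.

11


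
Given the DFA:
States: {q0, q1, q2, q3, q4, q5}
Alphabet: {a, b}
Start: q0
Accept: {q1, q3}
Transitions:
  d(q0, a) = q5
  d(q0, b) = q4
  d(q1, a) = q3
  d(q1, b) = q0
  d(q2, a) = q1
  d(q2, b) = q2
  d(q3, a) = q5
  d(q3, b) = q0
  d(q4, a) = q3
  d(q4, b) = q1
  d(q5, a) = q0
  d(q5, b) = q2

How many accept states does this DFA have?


Accept states listed: {q1, q3}
Counting: q1(1) q3(2)

2


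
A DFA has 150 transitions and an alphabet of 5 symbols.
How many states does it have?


Each state has exactly one transition per symbol.
states = transitions / |alphabet| = 150 / 5 = 30

30


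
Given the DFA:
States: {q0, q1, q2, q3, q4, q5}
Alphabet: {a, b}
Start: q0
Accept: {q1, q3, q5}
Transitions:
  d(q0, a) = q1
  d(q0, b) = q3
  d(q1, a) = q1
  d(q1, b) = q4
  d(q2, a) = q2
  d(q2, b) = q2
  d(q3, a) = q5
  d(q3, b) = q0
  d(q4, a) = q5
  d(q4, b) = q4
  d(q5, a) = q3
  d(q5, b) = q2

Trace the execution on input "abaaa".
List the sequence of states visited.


Input: abaaa
d(q0, a) = q1
d(q1, b) = q4
d(q4, a) = q5
d(q5, a) = q3
d(q3, a) = q5


q0 -> q1 -> q4 -> q5 -> q3 -> q5


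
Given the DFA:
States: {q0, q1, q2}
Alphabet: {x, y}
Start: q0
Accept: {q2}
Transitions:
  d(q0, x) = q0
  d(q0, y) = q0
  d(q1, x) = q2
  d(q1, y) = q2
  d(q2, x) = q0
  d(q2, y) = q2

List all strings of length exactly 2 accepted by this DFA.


All strings of length 2: 4 total
Accepted: 0

None


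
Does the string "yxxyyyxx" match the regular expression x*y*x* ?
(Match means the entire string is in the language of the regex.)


|string| = 8; first = 'y'; last = 'x'

No, "yxxyyyxx" does not match x*y*x*


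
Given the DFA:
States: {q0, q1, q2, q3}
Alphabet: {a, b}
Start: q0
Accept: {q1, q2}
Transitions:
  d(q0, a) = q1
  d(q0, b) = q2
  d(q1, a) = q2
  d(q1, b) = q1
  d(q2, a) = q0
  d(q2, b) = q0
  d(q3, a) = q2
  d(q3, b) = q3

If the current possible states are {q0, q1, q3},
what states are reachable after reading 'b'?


Apply transition on 'b' from each current state:
  d(q0, b) = q2
  d(q1, b) = q1
  d(q3, b) = q3

{q1, q2, q3}


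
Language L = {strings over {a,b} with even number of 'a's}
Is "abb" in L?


count('a') = 1; 1 mod 2 = 1

No, "abb" is not in L


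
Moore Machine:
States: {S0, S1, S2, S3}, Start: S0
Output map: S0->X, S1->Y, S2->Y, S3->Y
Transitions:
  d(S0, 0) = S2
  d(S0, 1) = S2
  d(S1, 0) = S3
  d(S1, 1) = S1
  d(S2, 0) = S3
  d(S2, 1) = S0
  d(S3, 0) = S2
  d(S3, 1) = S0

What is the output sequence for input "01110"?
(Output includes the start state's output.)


Start: S0 (output X)
  --0--> S2 (output Y)
  --1--> S0 (output X)
  --1--> S2 (output Y)
  --1--> S0 (output X)
  --0--> S2 (output Y)

"XYXYXY"


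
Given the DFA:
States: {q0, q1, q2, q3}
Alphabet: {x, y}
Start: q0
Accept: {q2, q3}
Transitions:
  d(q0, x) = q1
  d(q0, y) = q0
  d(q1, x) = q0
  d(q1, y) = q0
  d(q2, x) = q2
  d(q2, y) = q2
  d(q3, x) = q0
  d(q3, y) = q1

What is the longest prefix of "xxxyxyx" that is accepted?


Run the DFA, marking each prefix where the state is accepting:
  "" -> q0 [reject]
  "x" -> q1 [reject]
  "xx" -> q0 [reject]
  "xxx" -> q1 [reject]
  "xxxy" -> q0 [reject]
  "xxxyx" -> q1 [reject]
  "xxxyxy" -> q0 [reject]
  "xxxyxyx" -> q1 [reject]

No prefix is accepted


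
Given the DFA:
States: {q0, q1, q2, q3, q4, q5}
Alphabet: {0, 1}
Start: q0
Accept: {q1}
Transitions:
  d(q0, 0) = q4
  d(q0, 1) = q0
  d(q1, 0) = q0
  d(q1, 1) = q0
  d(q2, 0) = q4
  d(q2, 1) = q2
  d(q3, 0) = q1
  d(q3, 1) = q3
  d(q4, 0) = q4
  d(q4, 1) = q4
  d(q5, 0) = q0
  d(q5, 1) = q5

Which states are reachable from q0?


BFS from q0:
  layer 0: {q0}
  layer 1: {q4}

{q0, q4}


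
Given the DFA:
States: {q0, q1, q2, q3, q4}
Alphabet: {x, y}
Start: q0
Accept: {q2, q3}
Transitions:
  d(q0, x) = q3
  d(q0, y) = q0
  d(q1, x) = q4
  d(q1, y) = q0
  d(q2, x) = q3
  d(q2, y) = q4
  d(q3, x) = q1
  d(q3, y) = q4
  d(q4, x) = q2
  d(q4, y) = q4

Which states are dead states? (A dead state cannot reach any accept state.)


Forward reachability from each state:
  q0 -> reaches accept state q2 (live)
  q1 -> reaches accept state q2 (live)
  q2 -> reaches accept state q2 (live)
  q3 -> reaches accept state q2 (live)
  q4 -> reaches accept state q2 (live)

None (all states can reach an accept state)


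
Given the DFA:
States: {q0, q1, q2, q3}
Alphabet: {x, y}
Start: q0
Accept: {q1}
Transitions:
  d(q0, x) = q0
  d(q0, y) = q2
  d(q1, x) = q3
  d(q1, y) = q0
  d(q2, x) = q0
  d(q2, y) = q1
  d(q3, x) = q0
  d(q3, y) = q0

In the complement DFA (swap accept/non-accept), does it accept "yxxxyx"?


Trace: q0 -> q2 -> q0 -> q0 -> q0 -> q2 -> q0
Final: q0
Original accept: {q1}
Complement: q0 is not in original accept

Yes, complement accepts (original rejects)


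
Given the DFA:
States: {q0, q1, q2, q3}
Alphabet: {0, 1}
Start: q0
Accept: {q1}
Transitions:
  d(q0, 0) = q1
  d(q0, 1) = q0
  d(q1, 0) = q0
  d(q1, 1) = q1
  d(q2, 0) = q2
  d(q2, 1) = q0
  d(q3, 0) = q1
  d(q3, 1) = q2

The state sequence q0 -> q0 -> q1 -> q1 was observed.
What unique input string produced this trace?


Trace back each transition to find the symbol:
  q0 --[1]--> q0
  q0 --[0]--> q1
  q1 --[1]--> q1

"101"


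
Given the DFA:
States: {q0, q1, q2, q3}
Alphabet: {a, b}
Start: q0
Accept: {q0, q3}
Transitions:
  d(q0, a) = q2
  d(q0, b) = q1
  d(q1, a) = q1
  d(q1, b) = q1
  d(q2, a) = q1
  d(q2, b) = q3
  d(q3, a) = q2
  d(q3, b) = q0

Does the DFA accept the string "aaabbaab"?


Trace: q0 -> q2 -> q1 -> q1 -> q1 -> q1 -> q1 -> q1 -> q1
Final state: q1
Accept states: {q0, q3}

No, rejected (final state q1 is not an accept state)


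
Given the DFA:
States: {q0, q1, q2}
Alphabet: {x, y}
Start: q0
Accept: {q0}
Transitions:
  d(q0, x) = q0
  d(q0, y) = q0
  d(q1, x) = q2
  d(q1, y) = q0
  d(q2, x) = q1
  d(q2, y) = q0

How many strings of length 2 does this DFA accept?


Enumerating all length-2 strings:
  "xx" -> q0 [accept]
  "xy" -> q0 [accept]
  "yx" -> q0 [accept]
  "yy" -> q0 [accept]

4 out of 4


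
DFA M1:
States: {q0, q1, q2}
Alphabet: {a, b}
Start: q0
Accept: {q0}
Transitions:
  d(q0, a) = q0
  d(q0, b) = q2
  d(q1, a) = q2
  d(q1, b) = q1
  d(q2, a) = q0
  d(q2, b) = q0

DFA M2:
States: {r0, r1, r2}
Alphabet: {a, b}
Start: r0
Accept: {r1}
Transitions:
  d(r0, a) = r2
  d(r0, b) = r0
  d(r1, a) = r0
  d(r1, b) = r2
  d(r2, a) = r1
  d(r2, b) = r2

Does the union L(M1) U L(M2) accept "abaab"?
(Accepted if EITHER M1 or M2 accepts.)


M1: final=q2 accepted=False
M2: final=r0 accepted=False

No, union rejects (neither accepts)


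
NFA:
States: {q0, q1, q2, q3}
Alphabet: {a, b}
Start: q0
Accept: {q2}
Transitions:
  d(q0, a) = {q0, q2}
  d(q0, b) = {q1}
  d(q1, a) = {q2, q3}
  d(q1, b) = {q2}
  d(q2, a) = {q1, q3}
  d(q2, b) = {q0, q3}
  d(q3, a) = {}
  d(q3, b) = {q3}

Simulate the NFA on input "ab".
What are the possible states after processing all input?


Start: {q0}
  --a--> {q0, q2}
  --b--> {q0, q1, q3}

{q0, q1, q3}


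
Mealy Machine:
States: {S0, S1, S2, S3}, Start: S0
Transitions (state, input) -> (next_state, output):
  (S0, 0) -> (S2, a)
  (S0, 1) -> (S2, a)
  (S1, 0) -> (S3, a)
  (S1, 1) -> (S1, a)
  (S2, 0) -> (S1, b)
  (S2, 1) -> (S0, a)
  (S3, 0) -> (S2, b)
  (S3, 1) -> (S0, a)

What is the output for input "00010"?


Step-by-step:
  (S0, 0) -> (S2, a)
  (S2, 0) -> (S1, b)
  (S1, 0) -> (S3, a)
  (S3, 1) -> (S0, a)
  (S0, 0) -> (S2, a)

"abaaa"


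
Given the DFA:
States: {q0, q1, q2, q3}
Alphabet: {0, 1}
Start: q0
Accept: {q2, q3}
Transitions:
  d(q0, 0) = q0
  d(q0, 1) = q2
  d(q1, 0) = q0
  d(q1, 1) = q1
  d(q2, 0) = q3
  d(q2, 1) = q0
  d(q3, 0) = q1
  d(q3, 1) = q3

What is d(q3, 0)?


Looking up transition d(q3, 0)

q1


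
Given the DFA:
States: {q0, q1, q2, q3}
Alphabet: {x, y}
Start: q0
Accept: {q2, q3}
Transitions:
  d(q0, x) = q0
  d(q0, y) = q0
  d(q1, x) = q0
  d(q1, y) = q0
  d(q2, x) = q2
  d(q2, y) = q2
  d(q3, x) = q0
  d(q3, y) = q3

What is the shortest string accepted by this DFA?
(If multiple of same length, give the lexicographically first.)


BFS by string length (lex-first path to each state shown):
  len 0: q0<-""
  len 1: q0<-"x"
  len 2: q0<-"xx"
  len 3: q0<-"xxx"
  len 4: q0<-"xxxx"
  len 5: q0<-"xxxxx"
  len 6: q0<-"xxxxxx"
  len 7: q0<-"xxxxxxx"
  len 8: q0<-"xxxxxxxx"

No string accepted (empty language)


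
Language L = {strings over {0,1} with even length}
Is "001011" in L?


length = 6; 6 mod 2 = 0

Yes, "001011" is in L


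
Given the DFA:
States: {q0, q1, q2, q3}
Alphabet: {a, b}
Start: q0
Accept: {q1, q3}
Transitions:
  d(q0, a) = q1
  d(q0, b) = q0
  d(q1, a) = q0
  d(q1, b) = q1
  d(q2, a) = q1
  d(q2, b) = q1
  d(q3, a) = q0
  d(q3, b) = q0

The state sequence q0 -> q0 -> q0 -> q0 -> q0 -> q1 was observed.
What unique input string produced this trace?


Trace back each transition to find the symbol:
  q0 --[b]--> q0
  q0 --[b]--> q0
  q0 --[b]--> q0
  q0 --[b]--> q0
  q0 --[a]--> q1

"bbbba"


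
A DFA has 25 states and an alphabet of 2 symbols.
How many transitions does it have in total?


Each state has exactly one transition per symbol.
25 * 2 = 50

50


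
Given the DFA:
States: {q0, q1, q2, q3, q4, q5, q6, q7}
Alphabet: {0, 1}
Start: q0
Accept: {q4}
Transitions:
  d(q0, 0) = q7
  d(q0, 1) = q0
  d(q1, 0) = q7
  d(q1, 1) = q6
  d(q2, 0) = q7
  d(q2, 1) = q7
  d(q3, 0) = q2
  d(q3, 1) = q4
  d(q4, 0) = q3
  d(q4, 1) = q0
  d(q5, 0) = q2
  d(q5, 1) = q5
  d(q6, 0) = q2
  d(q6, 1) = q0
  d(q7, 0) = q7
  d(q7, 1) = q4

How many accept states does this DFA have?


Accept states listed: {q4}
Counting: q4(1)

1


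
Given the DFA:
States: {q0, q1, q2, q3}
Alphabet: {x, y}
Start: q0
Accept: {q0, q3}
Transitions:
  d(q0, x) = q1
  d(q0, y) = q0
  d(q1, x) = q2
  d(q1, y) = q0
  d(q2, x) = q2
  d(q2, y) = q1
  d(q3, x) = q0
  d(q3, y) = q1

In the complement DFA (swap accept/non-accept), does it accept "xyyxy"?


Trace: q0 -> q1 -> q0 -> q0 -> q1 -> q0
Final: q0
Original accept: {q0, q3}
Complement: q0 is in original accept

No, complement rejects (original accepts)


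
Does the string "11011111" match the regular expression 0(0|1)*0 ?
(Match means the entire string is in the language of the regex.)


|string| = 8; first = '1'; last = '1'

No, "11011111" does not match 0(0|1)*0


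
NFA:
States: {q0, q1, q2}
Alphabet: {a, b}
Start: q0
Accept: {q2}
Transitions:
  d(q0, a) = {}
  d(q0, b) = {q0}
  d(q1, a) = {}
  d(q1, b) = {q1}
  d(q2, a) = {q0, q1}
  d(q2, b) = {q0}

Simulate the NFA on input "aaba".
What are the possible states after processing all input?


Start: {q0}
  --a--> {}
  --a--> {}
  --b--> {}
  --a--> {}

{} (empty set, no valid transitions)


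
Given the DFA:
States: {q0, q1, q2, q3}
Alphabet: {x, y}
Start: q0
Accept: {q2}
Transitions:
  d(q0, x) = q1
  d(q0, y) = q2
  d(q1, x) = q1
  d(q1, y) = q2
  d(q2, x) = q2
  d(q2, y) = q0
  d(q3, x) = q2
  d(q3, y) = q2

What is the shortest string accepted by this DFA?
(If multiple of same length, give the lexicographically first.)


BFS by string length (lex-first path to each state shown):
  len 0: q0<-""
  len 1: q1<-"x", q2<-"y"
Found accept state at length 1.

"y"


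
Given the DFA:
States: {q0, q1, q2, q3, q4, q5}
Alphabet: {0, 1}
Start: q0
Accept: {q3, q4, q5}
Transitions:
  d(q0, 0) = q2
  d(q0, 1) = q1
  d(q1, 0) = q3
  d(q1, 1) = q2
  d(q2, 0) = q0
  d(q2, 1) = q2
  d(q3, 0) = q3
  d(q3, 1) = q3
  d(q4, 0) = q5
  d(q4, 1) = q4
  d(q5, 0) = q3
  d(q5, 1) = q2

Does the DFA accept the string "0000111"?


Trace: q0 -> q2 -> q0 -> q2 -> q0 -> q1 -> q2 -> q2
Final state: q2
Accept states: {q3, q4, q5}

No, rejected (final state q2 is not an accept state)


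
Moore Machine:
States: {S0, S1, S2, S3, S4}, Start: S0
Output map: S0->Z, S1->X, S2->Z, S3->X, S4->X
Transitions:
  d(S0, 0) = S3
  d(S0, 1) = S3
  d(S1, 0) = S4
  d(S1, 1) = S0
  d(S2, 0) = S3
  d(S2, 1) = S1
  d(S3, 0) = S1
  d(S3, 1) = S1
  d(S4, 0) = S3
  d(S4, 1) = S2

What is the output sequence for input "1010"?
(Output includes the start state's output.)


Start: S0 (output Z)
  --1--> S3 (output X)
  --0--> S1 (output X)
  --1--> S0 (output Z)
  --0--> S3 (output X)

"ZXXZX"


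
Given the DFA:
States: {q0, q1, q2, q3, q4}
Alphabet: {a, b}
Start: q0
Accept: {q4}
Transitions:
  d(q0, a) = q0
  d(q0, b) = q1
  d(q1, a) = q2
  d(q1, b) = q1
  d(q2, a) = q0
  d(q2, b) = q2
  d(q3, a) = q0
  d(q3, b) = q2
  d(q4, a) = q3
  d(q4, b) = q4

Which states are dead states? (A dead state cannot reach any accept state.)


Forward reachability from each state:
  q0 -> reaches {q0, q1, q2}, no accept state (dead)
  q1 -> reaches {q0, q1, q2}, no accept state (dead)
  q2 -> reaches {q0, q1, q2}, no accept state (dead)
  q3 -> reaches {q0, q1, q2, q3}, no accept state (dead)
  q4 -> reaches accept state q4 (live)

{q0, q1, q2, q3}


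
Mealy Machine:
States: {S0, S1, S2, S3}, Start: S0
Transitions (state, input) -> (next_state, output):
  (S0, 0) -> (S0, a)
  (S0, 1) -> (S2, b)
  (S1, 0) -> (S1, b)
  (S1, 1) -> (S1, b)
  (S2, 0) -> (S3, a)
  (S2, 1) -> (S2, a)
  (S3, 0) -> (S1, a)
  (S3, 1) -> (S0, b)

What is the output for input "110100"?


Step-by-step:
  (S0, 1) -> (S2, b)
  (S2, 1) -> (S2, a)
  (S2, 0) -> (S3, a)
  (S3, 1) -> (S0, b)
  (S0, 0) -> (S0, a)
  (S0, 0) -> (S0, a)

"baabaa"


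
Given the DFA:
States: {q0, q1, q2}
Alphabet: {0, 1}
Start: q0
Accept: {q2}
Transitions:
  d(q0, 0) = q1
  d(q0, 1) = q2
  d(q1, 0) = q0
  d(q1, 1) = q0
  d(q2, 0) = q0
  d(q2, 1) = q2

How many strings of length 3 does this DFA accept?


Enumerating all length-3 strings:
  "000" -> q1 [reject]
  "001" -> q2 [accept]
  "010" -> q1 [reject]
  "011" -> q2 [accept]
  "100" -> q1 [reject]
  "101" -> q2 [accept]
  "110" -> q0 [reject]
  "111" -> q2 [accept]

4 out of 8


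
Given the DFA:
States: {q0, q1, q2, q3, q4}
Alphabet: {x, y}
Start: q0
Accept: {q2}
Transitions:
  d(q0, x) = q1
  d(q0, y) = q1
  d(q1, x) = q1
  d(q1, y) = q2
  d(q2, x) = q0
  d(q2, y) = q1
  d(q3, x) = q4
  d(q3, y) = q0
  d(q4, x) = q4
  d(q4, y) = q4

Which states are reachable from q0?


BFS from q0:
  layer 0: {q0}
  layer 1: {q1}
  layer 2: {q2}

{q0, q1, q2}


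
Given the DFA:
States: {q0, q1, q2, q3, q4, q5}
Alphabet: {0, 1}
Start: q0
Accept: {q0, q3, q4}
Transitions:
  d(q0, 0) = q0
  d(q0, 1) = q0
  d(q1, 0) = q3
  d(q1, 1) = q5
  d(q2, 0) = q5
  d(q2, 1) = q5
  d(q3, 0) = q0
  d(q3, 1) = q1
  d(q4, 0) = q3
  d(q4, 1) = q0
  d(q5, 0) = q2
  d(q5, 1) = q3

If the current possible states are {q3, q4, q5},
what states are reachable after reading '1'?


Apply transition on '1' from each current state:
  d(q3, 1) = q1
  d(q4, 1) = q0
  d(q5, 1) = q3

{q0, q1, q3}


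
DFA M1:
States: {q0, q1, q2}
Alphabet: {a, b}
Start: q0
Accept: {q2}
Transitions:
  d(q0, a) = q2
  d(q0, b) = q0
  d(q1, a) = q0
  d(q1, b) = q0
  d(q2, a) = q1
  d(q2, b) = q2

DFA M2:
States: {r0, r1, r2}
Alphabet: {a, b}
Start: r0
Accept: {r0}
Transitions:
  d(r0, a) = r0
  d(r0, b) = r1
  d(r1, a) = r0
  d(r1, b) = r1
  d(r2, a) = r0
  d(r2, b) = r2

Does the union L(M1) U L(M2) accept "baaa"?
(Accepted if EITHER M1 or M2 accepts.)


M1: final=q0 accepted=False
M2: final=r0 accepted=True

Yes, union accepts


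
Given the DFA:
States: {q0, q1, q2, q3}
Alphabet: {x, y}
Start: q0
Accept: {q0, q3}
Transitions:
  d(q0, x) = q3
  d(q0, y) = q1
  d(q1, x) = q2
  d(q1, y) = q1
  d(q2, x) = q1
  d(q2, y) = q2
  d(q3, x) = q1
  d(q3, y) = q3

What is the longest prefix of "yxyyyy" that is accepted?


Run the DFA, marking each prefix where the state is accepting:
  "" -> q0 [accept]
  "y" -> q1 [reject]
  "yx" -> q2 [reject]
  "yxy" -> q2 [reject]
  "yxyy" -> q2 [reject]
  "yxyyy" -> q2 [reject]
  "yxyyyy" -> q2 [reject]

""


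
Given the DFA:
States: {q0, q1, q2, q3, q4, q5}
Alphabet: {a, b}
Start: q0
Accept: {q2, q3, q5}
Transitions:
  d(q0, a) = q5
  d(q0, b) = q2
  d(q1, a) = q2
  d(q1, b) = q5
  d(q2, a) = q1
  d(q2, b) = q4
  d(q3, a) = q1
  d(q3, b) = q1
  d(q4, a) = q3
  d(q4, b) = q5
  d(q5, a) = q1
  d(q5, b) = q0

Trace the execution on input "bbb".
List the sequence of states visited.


Input: bbb
d(q0, b) = q2
d(q2, b) = q4
d(q4, b) = q5


q0 -> q2 -> q4 -> q5


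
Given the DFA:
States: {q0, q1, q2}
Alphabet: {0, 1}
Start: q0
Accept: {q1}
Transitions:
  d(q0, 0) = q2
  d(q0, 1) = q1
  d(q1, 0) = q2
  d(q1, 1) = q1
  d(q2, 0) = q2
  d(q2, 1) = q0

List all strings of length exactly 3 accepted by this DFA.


All strings of length 3: 8 total
Accepted: 2

"011", "111"


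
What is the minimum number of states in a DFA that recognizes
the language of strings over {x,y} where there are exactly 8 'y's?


States: count = 0, 1, ..., 8 (that's 9 states), plus a dead state for count > 8.
Total: 9 + 1 = 10. Accept = count-8 state.

10


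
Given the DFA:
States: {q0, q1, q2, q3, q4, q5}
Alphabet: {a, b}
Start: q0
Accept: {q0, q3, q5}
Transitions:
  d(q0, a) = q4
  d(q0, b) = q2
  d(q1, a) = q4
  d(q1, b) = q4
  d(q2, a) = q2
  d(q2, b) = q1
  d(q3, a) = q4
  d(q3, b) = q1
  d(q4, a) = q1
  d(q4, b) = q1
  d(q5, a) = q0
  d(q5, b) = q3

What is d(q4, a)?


Looking up transition d(q4, a)

q1


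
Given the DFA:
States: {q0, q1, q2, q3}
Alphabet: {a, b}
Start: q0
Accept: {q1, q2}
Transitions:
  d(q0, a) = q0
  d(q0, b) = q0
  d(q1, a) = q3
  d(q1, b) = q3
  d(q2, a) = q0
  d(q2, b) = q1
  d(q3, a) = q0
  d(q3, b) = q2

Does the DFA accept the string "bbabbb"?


Trace: q0 -> q0 -> q0 -> q0 -> q0 -> q0 -> q0
Final state: q0
Accept states: {q1, q2}

No, rejected (final state q0 is not an accept state)


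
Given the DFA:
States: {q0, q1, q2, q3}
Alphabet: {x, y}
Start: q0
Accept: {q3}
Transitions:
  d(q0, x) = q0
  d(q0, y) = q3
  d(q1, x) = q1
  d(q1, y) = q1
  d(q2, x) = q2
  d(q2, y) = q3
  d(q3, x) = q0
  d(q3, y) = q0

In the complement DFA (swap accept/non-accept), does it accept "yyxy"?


Trace: q0 -> q3 -> q0 -> q0 -> q3
Final: q3
Original accept: {q3}
Complement: q3 is in original accept

No, complement rejects (original accepts)


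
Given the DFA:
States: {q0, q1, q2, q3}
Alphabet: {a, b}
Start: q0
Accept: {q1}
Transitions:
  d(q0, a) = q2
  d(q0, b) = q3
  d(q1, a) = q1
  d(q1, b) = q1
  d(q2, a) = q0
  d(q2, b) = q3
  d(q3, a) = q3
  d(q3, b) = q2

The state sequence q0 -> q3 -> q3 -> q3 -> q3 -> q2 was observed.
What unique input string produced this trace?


Trace back each transition to find the symbol:
  q0 --[b]--> q3
  q3 --[a]--> q3
  q3 --[a]--> q3
  q3 --[a]--> q3
  q3 --[b]--> q2

"baaab"


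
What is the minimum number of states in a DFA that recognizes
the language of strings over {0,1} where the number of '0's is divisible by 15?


States track (count of '0') mod 15.
Need 15 states: one per remainder 0..14; accept = remainder 0.

15


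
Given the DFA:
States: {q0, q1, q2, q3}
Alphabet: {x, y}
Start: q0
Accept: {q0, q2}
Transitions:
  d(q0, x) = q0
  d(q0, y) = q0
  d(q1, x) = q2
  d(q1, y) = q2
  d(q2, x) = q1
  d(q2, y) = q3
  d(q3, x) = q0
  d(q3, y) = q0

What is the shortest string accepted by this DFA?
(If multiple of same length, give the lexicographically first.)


BFS by string length (lex-first path to each state shown):
  len 0: q0<-""
Found accept state at length 0.

"" (empty string)


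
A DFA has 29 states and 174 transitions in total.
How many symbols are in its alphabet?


Each state has exactly one transition per symbol.
|alphabet| = transitions / states = 174 / 29 = 6

6


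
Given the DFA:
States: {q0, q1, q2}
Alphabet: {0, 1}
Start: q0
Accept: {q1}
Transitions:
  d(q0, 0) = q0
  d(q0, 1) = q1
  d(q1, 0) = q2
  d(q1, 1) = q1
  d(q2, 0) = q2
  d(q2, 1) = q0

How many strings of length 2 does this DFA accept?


Enumerating all length-2 strings:
  "00" -> q0 [reject]
  "01" -> q1 [accept]
  "10" -> q2 [reject]
  "11" -> q1 [accept]

2 out of 4


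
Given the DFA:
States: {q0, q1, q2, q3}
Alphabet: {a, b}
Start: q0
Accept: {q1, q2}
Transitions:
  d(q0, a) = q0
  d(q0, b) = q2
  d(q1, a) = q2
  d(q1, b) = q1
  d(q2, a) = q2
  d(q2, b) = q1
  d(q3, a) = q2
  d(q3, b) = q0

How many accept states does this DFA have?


Accept states listed: {q1, q2}
Counting: q1(1) q2(2)

2


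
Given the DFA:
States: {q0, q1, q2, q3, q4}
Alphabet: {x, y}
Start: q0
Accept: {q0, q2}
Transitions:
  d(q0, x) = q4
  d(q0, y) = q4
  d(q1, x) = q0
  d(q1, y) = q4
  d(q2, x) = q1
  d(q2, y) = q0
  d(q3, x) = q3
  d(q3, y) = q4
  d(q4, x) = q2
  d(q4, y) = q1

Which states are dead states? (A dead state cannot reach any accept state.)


Forward reachability from each state:
  q0 -> reaches accept state q0 (live)
  q1 -> reaches accept state q0 (live)
  q2 -> reaches accept state q0 (live)
  q3 -> reaches accept state q0 (live)
  q4 -> reaches accept state q0 (live)

None (all states can reach an accept state)


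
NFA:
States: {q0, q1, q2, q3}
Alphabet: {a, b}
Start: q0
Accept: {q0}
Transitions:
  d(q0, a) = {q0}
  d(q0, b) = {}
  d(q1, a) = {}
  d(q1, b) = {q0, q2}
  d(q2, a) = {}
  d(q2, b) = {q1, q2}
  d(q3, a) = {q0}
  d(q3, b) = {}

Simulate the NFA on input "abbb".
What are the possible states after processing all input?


Start: {q0}
  --a--> {q0}
  --b--> {}
  --b--> {}
  --b--> {}

{} (empty set, no valid transitions)


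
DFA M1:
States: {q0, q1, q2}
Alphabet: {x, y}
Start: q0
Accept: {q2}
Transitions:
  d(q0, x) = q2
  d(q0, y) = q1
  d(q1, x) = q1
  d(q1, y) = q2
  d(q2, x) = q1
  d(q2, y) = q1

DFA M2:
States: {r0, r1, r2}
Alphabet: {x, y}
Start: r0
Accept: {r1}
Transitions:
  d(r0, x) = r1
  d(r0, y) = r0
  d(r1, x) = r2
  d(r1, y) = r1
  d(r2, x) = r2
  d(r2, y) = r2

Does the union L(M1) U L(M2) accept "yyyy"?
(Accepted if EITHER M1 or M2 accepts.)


M1: final=q2 accepted=True
M2: final=r0 accepted=False

Yes, union accepts


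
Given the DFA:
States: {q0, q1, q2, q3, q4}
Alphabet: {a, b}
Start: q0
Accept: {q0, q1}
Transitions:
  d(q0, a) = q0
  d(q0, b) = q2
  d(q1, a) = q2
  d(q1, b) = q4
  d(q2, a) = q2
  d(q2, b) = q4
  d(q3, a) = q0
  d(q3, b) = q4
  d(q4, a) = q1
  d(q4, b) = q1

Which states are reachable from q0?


BFS from q0:
  layer 0: {q0}
  layer 1: {q2}
  layer 2: {q4}
  layer 3: {q1}

{q0, q1, q2, q4}


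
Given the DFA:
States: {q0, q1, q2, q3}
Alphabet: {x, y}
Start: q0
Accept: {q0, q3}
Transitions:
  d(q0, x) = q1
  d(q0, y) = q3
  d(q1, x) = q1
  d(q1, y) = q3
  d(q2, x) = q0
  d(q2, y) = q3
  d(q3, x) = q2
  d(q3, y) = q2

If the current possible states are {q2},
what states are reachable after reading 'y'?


Apply transition on 'y' from each current state:
  d(q2, y) = q3

{q3}


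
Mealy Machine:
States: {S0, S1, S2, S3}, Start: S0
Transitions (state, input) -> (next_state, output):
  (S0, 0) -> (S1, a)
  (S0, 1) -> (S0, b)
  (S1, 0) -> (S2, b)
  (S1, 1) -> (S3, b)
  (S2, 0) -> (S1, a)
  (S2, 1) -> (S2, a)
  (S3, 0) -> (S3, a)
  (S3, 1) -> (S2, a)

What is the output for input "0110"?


Step-by-step:
  (S0, 0) -> (S1, a)
  (S1, 1) -> (S3, b)
  (S3, 1) -> (S2, a)
  (S2, 0) -> (S1, a)

"abaa"


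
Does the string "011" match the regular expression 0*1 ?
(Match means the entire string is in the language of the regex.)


|string| = 3; first = '0'; last = '1'

No, "011" does not match 0*1


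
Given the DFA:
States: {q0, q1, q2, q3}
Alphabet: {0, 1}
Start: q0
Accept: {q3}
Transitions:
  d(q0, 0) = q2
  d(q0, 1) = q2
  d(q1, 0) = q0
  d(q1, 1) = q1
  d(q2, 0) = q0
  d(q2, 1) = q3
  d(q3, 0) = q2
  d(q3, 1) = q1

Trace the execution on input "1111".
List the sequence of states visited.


Input: 1111
d(q0, 1) = q2
d(q2, 1) = q3
d(q3, 1) = q1
d(q1, 1) = q1


q0 -> q2 -> q3 -> q1 -> q1


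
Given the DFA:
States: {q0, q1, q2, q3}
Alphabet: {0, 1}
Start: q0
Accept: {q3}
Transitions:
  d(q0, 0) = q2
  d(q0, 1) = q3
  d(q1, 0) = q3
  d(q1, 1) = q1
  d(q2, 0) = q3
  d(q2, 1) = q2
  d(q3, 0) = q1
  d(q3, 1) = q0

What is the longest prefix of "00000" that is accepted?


Run the DFA, marking each prefix where the state is accepting:
  "" -> q0 [reject]
  "0" -> q2 [reject]
  "00" -> q3 [accept]
  "000" -> q1 [reject]
  "0000" -> q3 [accept]
  "00000" -> q1 [reject]

"0000"


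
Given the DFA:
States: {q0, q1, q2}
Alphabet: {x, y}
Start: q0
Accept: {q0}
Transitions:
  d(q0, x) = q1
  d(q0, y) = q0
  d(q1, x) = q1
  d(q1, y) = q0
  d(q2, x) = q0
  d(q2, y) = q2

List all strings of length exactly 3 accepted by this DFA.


All strings of length 3: 8 total
Accepted: 4

"xxy", "xyy", "yxy", "yyy"


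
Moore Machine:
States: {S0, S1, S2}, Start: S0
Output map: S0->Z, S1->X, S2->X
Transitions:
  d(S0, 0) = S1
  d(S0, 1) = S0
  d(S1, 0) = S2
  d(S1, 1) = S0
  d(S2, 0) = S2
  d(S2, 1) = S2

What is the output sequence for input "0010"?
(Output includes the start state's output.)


Start: S0 (output Z)
  --0--> S1 (output X)
  --0--> S2 (output X)
  --1--> S2 (output X)
  --0--> S2 (output X)

"ZXXXX"


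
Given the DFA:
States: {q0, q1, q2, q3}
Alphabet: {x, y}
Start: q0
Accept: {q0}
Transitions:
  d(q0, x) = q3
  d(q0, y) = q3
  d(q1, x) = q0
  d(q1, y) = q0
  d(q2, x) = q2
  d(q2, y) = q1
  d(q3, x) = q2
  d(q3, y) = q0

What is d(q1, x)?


Looking up transition d(q1, x)

q0


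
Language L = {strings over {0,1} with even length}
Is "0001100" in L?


length = 7; 7 mod 2 = 1

No, "0001100" is not in L


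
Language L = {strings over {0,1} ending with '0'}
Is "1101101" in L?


last symbol = '1'

No, "1101101" is not in L


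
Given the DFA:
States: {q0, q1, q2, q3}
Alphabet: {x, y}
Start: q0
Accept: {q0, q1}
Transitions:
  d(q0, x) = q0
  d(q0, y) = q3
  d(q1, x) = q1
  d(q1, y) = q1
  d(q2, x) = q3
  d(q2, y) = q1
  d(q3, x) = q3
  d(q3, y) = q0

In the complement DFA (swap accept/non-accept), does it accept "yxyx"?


Trace: q0 -> q3 -> q3 -> q0 -> q0
Final: q0
Original accept: {q0, q1}
Complement: q0 is in original accept

No, complement rejects (original accepts)


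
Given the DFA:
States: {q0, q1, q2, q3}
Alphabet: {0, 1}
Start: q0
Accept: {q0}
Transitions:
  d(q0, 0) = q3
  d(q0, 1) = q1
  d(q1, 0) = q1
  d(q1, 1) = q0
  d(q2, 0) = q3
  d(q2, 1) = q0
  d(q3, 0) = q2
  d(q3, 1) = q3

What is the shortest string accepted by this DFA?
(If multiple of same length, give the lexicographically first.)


BFS by string length (lex-first path to each state shown):
  len 0: q0<-""
Found accept state at length 0.

"" (empty string)


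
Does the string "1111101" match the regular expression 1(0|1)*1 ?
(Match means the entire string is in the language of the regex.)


|string| = 7; first = '1'; last = '1'

Yes, "1111101" matches 1(0|1)*1


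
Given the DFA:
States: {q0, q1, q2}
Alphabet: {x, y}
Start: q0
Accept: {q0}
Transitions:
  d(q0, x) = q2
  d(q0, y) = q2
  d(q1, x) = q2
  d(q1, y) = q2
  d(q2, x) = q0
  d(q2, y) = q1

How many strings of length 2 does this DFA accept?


Enumerating all length-2 strings:
  "xx" -> q0 [accept]
  "xy" -> q1 [reject]
  "yx" -> q0 [accept]
  "yy" -> q1 [reject]

2 out of 4


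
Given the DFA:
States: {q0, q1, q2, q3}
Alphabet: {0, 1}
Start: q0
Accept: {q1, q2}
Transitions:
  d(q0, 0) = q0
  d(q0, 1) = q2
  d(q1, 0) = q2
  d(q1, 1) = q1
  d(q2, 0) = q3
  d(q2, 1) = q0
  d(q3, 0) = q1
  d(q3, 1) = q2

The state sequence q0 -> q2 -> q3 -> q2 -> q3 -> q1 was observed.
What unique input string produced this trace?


Trace back each transition to find the symbol:
  q0 --[1]--> q2
  q2 --[0]--> q3
  q3 --[1]--> q2
  q2 --[0]--> q3
  q3 --[0]--> q1

"10100"


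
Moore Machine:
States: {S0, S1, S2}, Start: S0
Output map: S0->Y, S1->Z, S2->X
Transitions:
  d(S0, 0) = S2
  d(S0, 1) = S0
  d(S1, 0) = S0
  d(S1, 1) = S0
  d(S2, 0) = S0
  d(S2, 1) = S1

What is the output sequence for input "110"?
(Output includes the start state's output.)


Start: S0 (output Y)
  --1--> S0 (output Y)
  --1--> S0 (output Y)
  --0--> S2 (output X)

"YYYX"


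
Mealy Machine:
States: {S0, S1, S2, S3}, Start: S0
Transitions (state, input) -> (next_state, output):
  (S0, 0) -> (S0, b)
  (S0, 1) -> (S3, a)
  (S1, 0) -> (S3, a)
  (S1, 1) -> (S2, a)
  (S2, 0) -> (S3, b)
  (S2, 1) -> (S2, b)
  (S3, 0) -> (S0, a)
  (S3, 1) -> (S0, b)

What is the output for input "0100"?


Step-by-step:
  (S0, 0) -> (S0, b)
  (S0, 1) -> (S3, a)
  (S3, 0) -> (S0, a)
  (S0, 0) -> (S0, b)

"baab"


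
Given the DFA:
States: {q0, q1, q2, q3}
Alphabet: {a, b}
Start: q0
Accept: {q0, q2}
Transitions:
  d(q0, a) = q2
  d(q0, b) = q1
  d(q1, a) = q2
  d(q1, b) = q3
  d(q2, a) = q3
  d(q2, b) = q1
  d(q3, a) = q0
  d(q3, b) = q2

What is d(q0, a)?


Looking up transition d(q0, a)

q2


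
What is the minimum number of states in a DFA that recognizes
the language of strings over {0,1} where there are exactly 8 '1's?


States: count = 0, 1, ..., 8 (that's 9 states), plus a dead state for count > 8.
Total: 9 + 1 = 10. Accept = count-8 state.

10


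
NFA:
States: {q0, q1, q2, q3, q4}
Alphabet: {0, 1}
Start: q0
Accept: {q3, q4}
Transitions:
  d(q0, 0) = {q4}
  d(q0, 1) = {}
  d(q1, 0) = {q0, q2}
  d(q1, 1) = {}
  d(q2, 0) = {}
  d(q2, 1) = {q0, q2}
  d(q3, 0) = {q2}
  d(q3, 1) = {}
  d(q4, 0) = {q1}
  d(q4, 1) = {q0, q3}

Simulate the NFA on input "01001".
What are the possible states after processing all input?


Start: {q0}
  --0--> {q4}
  --1--> {q0, q3}
  --0--> {q2, q4}
  --0--> {q1}
  --1--> {}

{} (empty set, no valid transitions)


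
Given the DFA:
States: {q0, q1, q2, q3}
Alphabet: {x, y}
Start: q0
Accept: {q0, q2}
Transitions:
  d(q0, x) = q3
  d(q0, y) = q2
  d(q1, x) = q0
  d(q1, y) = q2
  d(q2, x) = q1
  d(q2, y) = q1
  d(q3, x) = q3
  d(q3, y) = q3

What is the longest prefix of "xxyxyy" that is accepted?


Run the DFA, marking each prefix where the state is accepting:
  "" -> q0 [accept]
  "x" -> q3 [reject]
  "xx" -> q3 [reject]
  "xxy" -> q3 [reject]
  "xxyx" -> q3 [reject]
  "xxyxy" -> q3 [reject]
  "xxyxyy" -> q3 [reject]

""


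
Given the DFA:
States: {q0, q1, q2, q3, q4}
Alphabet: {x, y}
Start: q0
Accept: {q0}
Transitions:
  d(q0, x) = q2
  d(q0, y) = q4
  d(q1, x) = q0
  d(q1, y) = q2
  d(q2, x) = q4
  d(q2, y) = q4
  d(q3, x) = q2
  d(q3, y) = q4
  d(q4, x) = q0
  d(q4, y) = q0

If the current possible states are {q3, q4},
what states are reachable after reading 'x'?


Apply transition on 'x' from each current state:
  d(q3, x) = q2
  d(q4, x) = q0

{q0, q2}


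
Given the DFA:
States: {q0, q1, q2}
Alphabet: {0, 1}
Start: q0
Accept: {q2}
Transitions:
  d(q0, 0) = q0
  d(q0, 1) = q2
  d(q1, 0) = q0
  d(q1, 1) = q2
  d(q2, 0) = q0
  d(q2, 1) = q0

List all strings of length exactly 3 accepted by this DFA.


All strings of length 3: 8 total
Accepted: 3

"001", "101", "111"


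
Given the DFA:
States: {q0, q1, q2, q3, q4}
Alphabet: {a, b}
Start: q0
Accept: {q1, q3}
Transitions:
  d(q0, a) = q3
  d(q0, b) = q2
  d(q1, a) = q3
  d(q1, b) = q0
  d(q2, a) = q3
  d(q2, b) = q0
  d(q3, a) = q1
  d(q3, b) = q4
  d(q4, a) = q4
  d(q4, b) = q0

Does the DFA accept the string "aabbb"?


Trace: q0 -> q3 -> q1 -> q0 -> q2 -> q0
Final state: q0
Accept states: {q1, q3}

No, rejected (final state q0 is not an accept state)


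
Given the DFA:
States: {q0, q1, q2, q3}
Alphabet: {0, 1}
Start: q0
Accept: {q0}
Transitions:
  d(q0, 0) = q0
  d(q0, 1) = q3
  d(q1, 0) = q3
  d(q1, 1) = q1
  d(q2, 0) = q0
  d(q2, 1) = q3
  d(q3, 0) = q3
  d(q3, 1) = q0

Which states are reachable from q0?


BFS from q0:
  layer 0: {q0}
  layer 1: {q3}

{q0, q3}


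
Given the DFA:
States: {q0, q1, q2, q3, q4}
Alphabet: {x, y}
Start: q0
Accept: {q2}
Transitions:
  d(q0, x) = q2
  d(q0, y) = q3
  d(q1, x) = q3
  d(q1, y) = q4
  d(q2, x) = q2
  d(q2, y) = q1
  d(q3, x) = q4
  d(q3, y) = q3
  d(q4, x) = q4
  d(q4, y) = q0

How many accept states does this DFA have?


Accept states listed: {q2}
Counting: q2(1)

1


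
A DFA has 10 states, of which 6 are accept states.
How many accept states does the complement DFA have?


Complement swaps accept and non-accept states.
10 - 6 = 4

4


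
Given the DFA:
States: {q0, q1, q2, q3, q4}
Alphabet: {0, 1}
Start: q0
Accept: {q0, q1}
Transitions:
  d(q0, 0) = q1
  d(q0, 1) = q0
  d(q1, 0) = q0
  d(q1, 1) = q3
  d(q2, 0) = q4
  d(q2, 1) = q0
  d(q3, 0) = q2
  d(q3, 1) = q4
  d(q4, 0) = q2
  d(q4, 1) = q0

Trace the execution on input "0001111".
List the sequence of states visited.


Input: 0001111
d(q0, 0) = q1
d(q1, 0) = q0
d(q0, 0) = q1
d(q1, 1) = q3
d(q3, 1) = q4
d(q4, 1) = q0
d(q0, 1) = q0


q0 -> q1 -> q0 -> q1 -> q3 -> q4 -> q0 -> q0


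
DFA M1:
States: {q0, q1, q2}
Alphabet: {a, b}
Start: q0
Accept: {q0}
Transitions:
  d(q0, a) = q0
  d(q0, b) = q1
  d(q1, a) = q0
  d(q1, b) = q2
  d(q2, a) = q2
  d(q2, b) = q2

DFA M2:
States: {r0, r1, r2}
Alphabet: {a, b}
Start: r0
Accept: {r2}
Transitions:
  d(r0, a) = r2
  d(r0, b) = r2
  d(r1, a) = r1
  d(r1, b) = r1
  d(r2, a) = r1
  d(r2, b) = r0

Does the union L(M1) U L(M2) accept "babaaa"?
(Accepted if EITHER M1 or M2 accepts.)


M1: final=q0 accepted=True
M2: final=r1 accepted=False

Yes, union accepts


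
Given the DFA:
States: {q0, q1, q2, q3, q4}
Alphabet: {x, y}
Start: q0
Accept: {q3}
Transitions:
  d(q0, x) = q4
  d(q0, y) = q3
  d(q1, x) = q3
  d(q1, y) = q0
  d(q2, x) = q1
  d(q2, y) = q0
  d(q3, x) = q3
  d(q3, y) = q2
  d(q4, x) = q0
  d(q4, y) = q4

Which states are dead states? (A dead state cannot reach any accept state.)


Forward reachability from each state:
  q0 -> reaches accept state q3 (live)
  q1 -> reaches accept state q3 (live)
  q2 -> reaches accept state q3 (live)
  q3 -> reaches accept state q3 (live)
  q4 -> reaches accept state q3 (live)

None (all states can reach an accept state)


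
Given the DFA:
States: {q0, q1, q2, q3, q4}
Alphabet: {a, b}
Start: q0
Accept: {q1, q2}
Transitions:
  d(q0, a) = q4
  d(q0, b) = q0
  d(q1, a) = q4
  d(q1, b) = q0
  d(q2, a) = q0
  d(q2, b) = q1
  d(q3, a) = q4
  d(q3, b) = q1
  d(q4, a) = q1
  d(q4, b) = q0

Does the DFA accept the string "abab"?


Trace: q0 -> q4 -> q0 -> q4 -> q0
Final state: q0
Accept states: {q1, q2}

No, rejected (final state q0 is not an accept state)


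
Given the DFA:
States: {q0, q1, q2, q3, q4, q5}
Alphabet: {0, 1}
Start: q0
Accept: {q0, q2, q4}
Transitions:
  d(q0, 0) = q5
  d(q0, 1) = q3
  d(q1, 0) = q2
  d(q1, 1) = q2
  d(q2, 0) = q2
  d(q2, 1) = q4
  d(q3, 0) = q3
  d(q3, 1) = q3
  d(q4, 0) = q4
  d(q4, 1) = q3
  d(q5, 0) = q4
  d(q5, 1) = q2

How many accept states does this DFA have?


Accept states listed: {q0, q2, q4}
Counting: q0(1) q2(2) q4(3)

3


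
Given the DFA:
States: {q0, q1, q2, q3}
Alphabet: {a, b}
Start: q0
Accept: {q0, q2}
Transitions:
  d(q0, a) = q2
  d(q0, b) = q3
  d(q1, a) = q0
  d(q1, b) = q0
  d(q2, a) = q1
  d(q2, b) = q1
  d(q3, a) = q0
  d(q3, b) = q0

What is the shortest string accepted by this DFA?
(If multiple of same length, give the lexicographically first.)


BFS by string length (lex-first path to each state shown):
  len 0: q0<-""
Found accept state at length 0.

"" (empty string)


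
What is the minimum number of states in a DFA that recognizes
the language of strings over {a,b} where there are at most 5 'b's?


States: count = 0, 1, ..., 5 (all accepting; 6 states), plus a dead state for count > 5.
Total: 6 + 1 = 7.

7


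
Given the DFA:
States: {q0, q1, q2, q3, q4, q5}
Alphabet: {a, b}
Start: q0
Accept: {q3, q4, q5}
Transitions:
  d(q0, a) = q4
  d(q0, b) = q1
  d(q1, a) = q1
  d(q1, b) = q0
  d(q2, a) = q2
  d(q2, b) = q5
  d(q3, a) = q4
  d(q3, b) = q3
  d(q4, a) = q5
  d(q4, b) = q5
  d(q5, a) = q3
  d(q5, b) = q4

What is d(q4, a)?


Looking up transition d(q4, a)

q5


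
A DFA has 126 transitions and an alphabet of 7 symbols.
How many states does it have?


Each state has exactly one transition per symbol.
states = transitions / |alphabet| = 126 / 7 = 18

18


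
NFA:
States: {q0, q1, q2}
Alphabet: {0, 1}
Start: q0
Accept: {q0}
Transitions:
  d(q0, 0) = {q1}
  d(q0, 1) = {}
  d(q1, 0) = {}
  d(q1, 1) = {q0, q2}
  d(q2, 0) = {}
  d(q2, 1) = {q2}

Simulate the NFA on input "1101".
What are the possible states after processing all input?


Start: {q0}
  --1--> {}
  --1--> {}
  --0--> {}
  --1--> {}

{} (empty set, no valid transitions)


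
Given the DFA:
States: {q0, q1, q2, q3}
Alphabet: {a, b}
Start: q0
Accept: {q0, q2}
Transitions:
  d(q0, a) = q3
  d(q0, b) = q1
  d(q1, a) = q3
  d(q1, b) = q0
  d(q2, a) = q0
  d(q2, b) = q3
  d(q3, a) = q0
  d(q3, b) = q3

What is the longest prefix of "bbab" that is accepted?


Run the DFA, marking each prefix where the state is accepting:
  "" -> q0 [accept]
  "b" -> q1 [reject]
  "bb" -> q0 [accept]
  "bba" -> q3 [reject]
  "bbab" -> q3 [reject]

"bb"


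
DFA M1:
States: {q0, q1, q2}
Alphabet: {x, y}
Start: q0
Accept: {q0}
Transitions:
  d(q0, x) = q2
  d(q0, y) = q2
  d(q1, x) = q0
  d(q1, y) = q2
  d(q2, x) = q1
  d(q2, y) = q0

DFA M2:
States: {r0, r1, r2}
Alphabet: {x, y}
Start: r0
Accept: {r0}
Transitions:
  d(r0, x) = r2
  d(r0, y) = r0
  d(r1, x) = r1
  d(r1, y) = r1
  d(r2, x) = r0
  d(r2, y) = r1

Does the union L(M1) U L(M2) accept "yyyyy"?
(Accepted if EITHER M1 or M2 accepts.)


M1: final=q2 accepted=False
M2: final=r0 accepted=True

Yes, union accepts


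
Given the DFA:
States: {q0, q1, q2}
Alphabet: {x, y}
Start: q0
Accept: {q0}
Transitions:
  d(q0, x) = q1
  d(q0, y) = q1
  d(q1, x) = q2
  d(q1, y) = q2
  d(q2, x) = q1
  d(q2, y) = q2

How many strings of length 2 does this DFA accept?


Enumerating all length-2 strings:
  "xx" -> q2 [reject]
  "xy" -> q2 [reject]
  "yx" -> q2 [reject]
  "yy" -> q2 [reject]

0 out of 4


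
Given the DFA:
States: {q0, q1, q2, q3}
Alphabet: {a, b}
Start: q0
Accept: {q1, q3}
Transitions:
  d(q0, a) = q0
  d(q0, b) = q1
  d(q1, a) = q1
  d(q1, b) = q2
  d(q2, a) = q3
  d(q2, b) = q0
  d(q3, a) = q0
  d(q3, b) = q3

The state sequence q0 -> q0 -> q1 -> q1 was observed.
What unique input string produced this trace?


Trace back each transition to find the symbol:
  q0 --[a]--> q0
  q0 --[b]--> q1
  q1 --[a]--> q1

"aba"


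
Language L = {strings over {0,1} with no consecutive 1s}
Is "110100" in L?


'11' occurs at index 0

No, "110100" is not in L


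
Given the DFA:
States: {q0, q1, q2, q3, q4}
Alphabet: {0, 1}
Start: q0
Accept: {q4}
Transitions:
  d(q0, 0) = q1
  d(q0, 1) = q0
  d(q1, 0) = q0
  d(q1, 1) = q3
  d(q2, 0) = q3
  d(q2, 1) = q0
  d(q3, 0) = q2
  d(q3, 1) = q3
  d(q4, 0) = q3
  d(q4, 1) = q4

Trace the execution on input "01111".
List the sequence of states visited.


Input: 01111
d(q0, 0) = q1
d(q1, 1) = q3
d(q3, 1) = q3
d(q3, 1) = q3
d(q3, 1) = q3


q0 -> q1 -> q3 -> q3 -> q3 -> q3


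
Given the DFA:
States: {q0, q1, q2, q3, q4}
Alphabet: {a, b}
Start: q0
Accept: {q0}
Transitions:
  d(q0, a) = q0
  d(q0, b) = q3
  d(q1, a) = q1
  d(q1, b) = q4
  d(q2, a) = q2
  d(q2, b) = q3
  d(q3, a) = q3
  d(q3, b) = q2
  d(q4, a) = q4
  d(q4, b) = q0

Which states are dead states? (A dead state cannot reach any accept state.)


Forward reachability from each state:
  q0 -> reaches accept state q0 (live)
  q1 -> reaches accept state q0 (live)
  q2 -> reaches {q2, q3}, no accept state (dead)
  q3 -> reaches {q2, q3}, no accept state (dead)
  q4 -> reaches accept state q0 (live)

{q2, q3}
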